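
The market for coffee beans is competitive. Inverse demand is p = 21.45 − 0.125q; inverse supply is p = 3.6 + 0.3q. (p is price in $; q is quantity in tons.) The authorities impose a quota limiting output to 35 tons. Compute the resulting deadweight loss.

Competitive equilibrium: 21.45 − 0.125q = 3.6 + 0.3q → q* = 42, p* = 16.2.
At q = 35: demand price = 21.45 − 0.125·35 = 17.075; supply price = 3.6 + 0.3·35 = 14.1.
Δq = 42 − 35 = 7; wedge = 17.075 − 14.1 = 2.975.
Deadweight loss = ½ × 7 × 2.975 = $10.41.

$10.41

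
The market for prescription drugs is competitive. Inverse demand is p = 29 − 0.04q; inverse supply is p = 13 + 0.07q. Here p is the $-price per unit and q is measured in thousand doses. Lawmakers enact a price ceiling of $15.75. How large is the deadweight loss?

Competitive equilibrium: 29 − 0.04q = 13 + 0.07q → q* = 145.4545, p* = 23.1818.
At the ceiling p = 15.75, quantity supplied = (15.75 − 13)/0.07 = 39.2857.
Willingness to pay at q' = 39.2857: 29 − 0.04·39.2857 = 27.4286.
Δq = 145.4545 − 39.2857 = 106.1688; wedge = 27.4286 − 15.75 = 11.6786.
DWL = ½ × 106.1688 × 11.6786 = $619.95 thousand.

$619.95 thousand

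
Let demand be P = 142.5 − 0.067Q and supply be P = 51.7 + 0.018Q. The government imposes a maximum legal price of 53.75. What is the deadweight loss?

38708.03

Competitive equilibrium: 142.5 − 0.067Q = 51.7 + 0.018Q → Q* = 1068.2352941, P* = 70.9282353.
At the ceiling P = 53.75, quantity supplied = (53.75 − 51.7)/0.018 = 113.8888889.
Willingness to pay at Q' = 113.8888889: 142.5 − 0.067·113.8888889 = 134.8694444.
ΔQ = 1068.2352941 − 113.8888889 = 954.3464052; wedge = 134.8694444 − 53.75 = 81.1194444.
DWL = ½ × 954.3464052 × 81.1194444 = 38708.03.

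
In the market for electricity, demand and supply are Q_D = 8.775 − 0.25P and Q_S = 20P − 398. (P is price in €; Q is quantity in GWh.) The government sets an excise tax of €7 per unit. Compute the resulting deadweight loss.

€6.05

In inverse form: demand P = 35.1 − 4Q, supply P = 19.9 + 0.05Q.
Competitive equilibrium: 35.1 − 4Q = 19.9 + 0.05Q → Q* = 3.7531, P* = 20.0877.
With the tax, the buyer price exceeds the seller price by 7: (35.1 − 4Q) − (19.9 + 0.05Q) = 7 → Q' = 2.0247.
ΔQ = 3.7531 − 2.0247 = 1.7284; the wedge equals the tax, 7.
The triangle = ½ × 1.7284 × 7 = €6.05.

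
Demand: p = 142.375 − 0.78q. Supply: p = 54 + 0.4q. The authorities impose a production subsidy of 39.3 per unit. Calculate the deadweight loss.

Competitive equilibrium: 142.375 − 0.78q = 54 + 0.4q → q* = 74.89407, p* = 83.95763.
The subsidy lowers effective supply by 39.3: p = 14.7 + 0.4q.
New quantity: 142.375 − 0.78q = 14.7 + 0.4q → q' = 108.19915.
Overproduction Δq = 108.19915 − 74.89407 = 33.30508; wedge = subsidy = 39.3.
Deadweight loss = ½ × 33.30508 × 39.3 = 654.44.

654.44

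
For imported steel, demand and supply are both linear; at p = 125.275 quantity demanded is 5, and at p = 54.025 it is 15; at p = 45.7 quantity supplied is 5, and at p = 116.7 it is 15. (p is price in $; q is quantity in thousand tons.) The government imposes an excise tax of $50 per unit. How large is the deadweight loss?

Demand slope = (54.025 − 125.275)/(15 − 5) = −7.125, so p = 160.9 − 7.125q.
Supply slope = (116.7 − 45.7)/(15 − 5) = 7.1, so p = 10.2 + 7.1q.
Competitive equilibrium: 160.9 − 7.125q = 10.2 + 7.1q → q* = 10.594, p* = 85.4176.
With the tax, the buyer price exceeds the seller price by 50: (160.9 − 7.125q) − (10.2 + 7.1q) = 50 → q' = 7.0791.
Δq = 10.594 − 7.0791 = 3.5149; the wedge equals the tax, 50.
Deadweight loss = ½ × 3.5149 × 50 = $87.87 thousand.

$87.87 thousand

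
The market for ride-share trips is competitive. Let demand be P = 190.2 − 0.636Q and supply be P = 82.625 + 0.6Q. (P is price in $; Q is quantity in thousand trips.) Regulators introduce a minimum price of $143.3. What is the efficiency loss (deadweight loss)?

Competitive equilibrium: 190.2 − 0.636Q = 82.625 + 0.6Q → Q* = 87.0348, P* = 134.8459.
At the floor P = 143.3, quantity demanded = (190.2 − 143.3)/0.636 = 73.7421.
Sellers' marginal cost at Q' = 73.7421: 82.625 + 0.6·73.7421 = 126.8703.
ΔQ = 87.0348 − 73.7421 = 13.2927; wedge = 143.3 − 126.8703 = 16.4297.
The triangle = ½ × 13.2927 × 16.4297 = $109.20 thousand.

$109.20 thousand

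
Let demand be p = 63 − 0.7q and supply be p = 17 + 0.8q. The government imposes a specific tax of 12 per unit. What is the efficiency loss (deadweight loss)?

Competitive equilibrium: 63 − 0.7q = 17 + 0.8q → q* = 30.6667, p* = 41.5333.
With the tax, the buyer price exceeds the seller price by 12: (63 − 0.7q) − (17 + 0.8q) = 12 → q' = 22.6667.
Δq = 30.6667 − 22.6667 = 8; the wedge equals the tax, 12.
Deadweight loss = ½ × 8 × 12 = 48.

48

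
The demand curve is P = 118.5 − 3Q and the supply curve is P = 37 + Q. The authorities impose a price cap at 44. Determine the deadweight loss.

357.78

Competitive equilibrium: 118.5 − 3Q = 37 + Q → Q* = 20.375, P* = 57.375.
At the ceiling P = 44, quantity supplied = (44 − 37)/1 = 7.
Willingness to pay at Q' = 7: 118.5 − 3·7 = 97.5.
ΔQ = 20.375 − 7 = 13.375; wedge = 97.5 − 44 = 53.5.
DWL = ½ × 13.375 × 53.5 = 357.78.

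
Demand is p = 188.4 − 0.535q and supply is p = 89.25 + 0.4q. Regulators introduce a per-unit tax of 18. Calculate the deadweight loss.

173.26

Competitive equilibrium: 188.4 − 0.535q = 89.25 + 0.4q → q* = 106.0428, p* = 131.6671.
With the tax, the buyer price exceeds the seller price by 18: (188.4 − 0.535q) − (89.25 + 0.4q) = 18 → q' = 86.7914.
Δq = 106.0428 − 86.7914 = 19.2514; the wedge equals the tax, 18.
Deadweight loss = ½ × 19.2514 × 18 = 173.26.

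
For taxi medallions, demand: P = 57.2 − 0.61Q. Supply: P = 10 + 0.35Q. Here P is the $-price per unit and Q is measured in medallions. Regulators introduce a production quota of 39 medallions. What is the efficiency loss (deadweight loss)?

Competitive equilibrium: 57.2 − 0.61Q = 10 + 0.35Q → Q* = 49.1667, P* = 27.2083.
At Q = 39: demand price = 57.2 − 0.61·39 = 33.41; supply price = 10 + 0.35·39 = 23.65.
ΔQ = 49.1667 − 39 = 10.1667; wedge = 33.41 − 23.65 = 9.76.
Deadweight loss = ½ × 10.1667 × 9.76 = $49.61.

$49.61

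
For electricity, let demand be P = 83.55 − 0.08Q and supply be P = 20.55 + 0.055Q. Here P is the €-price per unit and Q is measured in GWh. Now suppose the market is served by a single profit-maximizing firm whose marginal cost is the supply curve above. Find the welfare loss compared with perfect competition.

€2035.26

Competitive equilibrium: 83.55 − 0.08Q = 20.55 + 0.055Q → Q* = 466.6667, P* = 46.2167.
Marginal revenue: MR = 83.55 − 0.16Q. Set MR = MC: 83.55 − 0.16Q = 20.55 + 0.055Q → Q_m = 293.0233.
Price P_m = 83.55 − 0.08·293.0233 = 60.1081; MC(Q_m) = 20.55 + 0.055·293.0233 = 36.6663.
Competitive Q* = 466.6667, so ΔQ = 173.6434; wedge = 60.1081 − 36.6663 = 23.4418.
The triangle = ½ × 173.6434 × 23.4418 = €2035.26.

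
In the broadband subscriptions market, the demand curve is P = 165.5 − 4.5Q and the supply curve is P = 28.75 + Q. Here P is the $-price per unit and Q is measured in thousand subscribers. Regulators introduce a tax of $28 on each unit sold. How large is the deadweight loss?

$71.27 thousand

Competitive equilibrium: 165.5 − 4.5Q = 28.75 + Q → Q* = 24.8636, P* = 53.6136.
With the tax, the buyer price exceeds the seller price by 28: (165.5 − 4.5Q) − (28.75 + Q) = 28 → Q' = 19.7727.
ΔQ = 24.8636 − 19.7727 = 5.0909; the wedge equals the tax, 28.
DWL = ½ × 5.0909 × 28 = $71.27 thousand.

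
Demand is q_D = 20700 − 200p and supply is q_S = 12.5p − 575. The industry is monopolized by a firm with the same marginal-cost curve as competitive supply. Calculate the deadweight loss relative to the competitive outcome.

In inverse form: demand p = 103.5 − 0.005q, supply p = 46 + 0.08q.
Competitive equilibrium: 103.5 − 0.005q = 46 + 0.08q → q* = 676.4706, p* = 100.1176.
Marginal revenue: MR = 103.5 − 0.01q. Set MR = MC: 103.5 − 0.01q = 46 + 0.08q → q_m = 638.8889.
Price p_m = 103.5 − 0.005·638.8889 = 100.3056; MC(q_m) = 46 + 0.08·638.8889 = 97.1111.
Competitive q* = 676.4706, so Δq = 37.5817; wedge = 100.3056 − 97.1111 = 3.1945.
The triangle = ½ × 37.5817 × 3.1945 = 60.03.

60.03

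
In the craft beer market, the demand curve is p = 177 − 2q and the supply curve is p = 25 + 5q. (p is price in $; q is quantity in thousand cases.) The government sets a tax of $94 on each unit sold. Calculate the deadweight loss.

Competitive equilibrium: 177 − 2q = 25 + 5q → q* = 21.7143, p* = 133.5714.
With the tax, the buyer price exceeds the seller price by 94: (177 − 2q) − (25 + 5q) = 94 → q' = 8.2857.
Δq = 21.7143 − 8.2857 = 13.4286; the wedge equals the tax, 94.
Deadweight loss = ½ × 13.4286 × 94 = $631.14 thousand.

$631.14 thousand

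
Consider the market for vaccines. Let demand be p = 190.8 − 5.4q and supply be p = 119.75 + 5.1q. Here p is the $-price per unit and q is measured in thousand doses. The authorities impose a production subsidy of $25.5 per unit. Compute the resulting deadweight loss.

Competitive equilibrium: 190.8 − 5.4q = 119.75 + 5.1q → q* = 6.7667, p* = 154.26.
The subsidy lowers effective supply by 25.5: p = 94.25 + 5.1q.
New quantity: 190.8 − 5.4q = 94.25 + 5.1q → q' = 9.1952.
Overproduction Δq = 9.1952 − 6.7667 = 2.4285; wedge = subsidy = 25.5.
DWL = ½ × 2.4285 × 25.5 = $30.96 thousand.

$30.96 thousand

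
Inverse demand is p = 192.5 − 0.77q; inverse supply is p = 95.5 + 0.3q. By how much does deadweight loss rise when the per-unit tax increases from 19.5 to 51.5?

Competitive equilibrium: 192.5 − 0.77q = 95.5 + 0.3q → q* = 90.6542, p* = 122.6963.
For a per-unit tax t: Δq = t/1.07, so DWL = ½·t·(t/1.07) = t²/2.14.
At t = 19.5: DWL = 177.687. At t = 51.5: DWL = 1239.369.
Increase = 1239.369 − 177.687 = 1061.68.

1061.68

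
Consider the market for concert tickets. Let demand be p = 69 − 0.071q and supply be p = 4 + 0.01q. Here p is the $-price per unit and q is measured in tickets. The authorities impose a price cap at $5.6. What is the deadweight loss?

$16717.05

Competitive equilibrium: 69 − 0.071q = 4 + 0.01q → q* = 802.4691, p* = 12.0247.
At the ceiling p = 5.6, quantity supplied = (5.6 − 4)/0.01 = 160.
Willingness to pay at q' = 160: 69 − 0.071·160 = 57.64.
Δq = 802.4691 − 160 = 642.4691; wedge = 57.64 − 5.6 = 52.04.
DWL = ½ × 642.4691 × 52.04 = $16717.05.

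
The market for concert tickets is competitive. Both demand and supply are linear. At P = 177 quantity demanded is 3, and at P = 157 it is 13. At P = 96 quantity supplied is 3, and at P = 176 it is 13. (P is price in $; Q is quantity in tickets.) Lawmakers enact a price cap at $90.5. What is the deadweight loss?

Demand slope = (157 − 177)/(13 − 3) = −2, so P = 183 − 2Q.
Supply slope = (176 − 96)/(13 − 3) = 8, so P = 72 + 8Q.
Competitive equilibrium: 183 − 2Q = 72 + 8Q → Q* = 11.1, P* = 160.8.
At the ceiling P = 90.5, quantity supplied = (90.5 − 72)/8 = 2.3125.
Willingness to pay at Q' = 2.3125: 183 − 2·2.3125 = 178.375.
ΔQ = 11.1 − 2.3125 = 8.7875; wedge = 178.375 − 90.5 = 87.875.
The triangle = ½ × 8.7875 × 87.875 = $386.10.

$386.10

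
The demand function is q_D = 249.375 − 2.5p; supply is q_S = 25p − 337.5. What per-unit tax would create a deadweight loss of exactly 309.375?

In inverse form: demand p = 99.75 − 0.4q, supply p = 13.5 + 0.04q.
Competitive equilibrium: 99.75 − 0.4q = 13.5 + 0.04q → q* = 196.0227, p* = 21.3409.
A tax t gives Δq = t/0.44 and wedge t, so DWL = t²/0.88.
t²/0.88 = 309.375 → t² = 272.25 → t = 16.5.

16.5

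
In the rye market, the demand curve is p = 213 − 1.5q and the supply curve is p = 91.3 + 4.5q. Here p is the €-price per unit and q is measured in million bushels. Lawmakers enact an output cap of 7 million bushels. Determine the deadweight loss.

Competitive equilibrium: 213 − 1.5q = 91.3 + 4.5q → q* = 20.2833, p* = 182.575.
At q = 7: demand price = 213 − 1.5·7 = 202.5; supply price = 91.3 + 4.5·7 = 122.8.
Δq = 20.2833 − 7 = 13.2833; wedge = 202.5 − 122.8 = 79.7.
The triangle = ½ × 13.2833 × 79.7 = €529.34 million.

€529.34 million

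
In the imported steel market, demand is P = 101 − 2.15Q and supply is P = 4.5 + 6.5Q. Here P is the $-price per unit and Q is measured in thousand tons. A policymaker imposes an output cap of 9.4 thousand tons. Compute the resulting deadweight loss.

$13.34 thousand

Competitive equilibrium: 101 − 2.15Q = 4.5 + 6.5Q → Q* = 11.1561, P* = 77.0145.
At Q = 9.4: demand price = 101 − 2.15·9.4 = 80.79; supply price = 4.5 + 6.5·9.4 = 65.6.
ΔQ = 11.1561 − 9.4 = 1.7561; wedge = 80.79 − 65.6 = 15.19.
Deadweight loss = ½ × 1.7561 × 15.19 = $13.34 thousand.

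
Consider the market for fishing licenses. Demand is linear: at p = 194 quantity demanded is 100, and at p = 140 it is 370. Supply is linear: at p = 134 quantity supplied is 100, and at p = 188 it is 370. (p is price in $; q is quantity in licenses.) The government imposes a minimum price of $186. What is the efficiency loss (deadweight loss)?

Demand slope = (140 − 194)/(370 − 100) = −0.2, so p = 214 − 0.2q.
Supply slope = (188 − 134)/(370 − 100) = 0.2, so p = 114 + 0.2q.
Competitive equilibrium: 214 − 0.2q = 114 + 0.2q → q* = 250, p* = 164.
At the floor p = 186, quantity demanded = (214 − 186)/0.2 = 140.
Sellers' marginal cost at q' = 140: 114 + 0.2·140 = 142.
Δq = 250 − 140 = 110; wedge = 186 − 142 = 44.
The triangle = ½ × 110 × 44 = $2420.

$2420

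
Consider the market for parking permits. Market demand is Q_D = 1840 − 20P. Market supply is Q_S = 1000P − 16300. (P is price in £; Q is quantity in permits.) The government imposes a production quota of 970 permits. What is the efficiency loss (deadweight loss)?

In inverse form: demand P = 92 − 0.05Q, supply P = 16.3 + 0.001Q.
Competitive equilibrium: 92 − 0.05Q = 16.3 + 0.001Q → Q* = 1484.3137, P* = 17.7843.
At Q = 970: demand price = 92 − 0.05·970 = 43.5; supply price = 16.3 + 0.001·970 = 17.27.
ΔQ = 1484.3137 − 970 = 514.3137; wedge = 43.5 − 17.27 = 26.23.
The triangle = ½ × 514.3137 × 26.23 = £6745.22.

£6745.22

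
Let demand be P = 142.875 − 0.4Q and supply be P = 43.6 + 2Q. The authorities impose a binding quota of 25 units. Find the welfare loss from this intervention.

321.36

Competitive equilibrium: 142.875 − 0.4Q = 43.6 + 2Q → Q* = 41.3646, P* = 126.3292.
At Q = 25: demand price = 142.875 − 0.4·25 = 132.875; supply price = 43.6 + 2·25 = 93.6.
ΔQ = 41.3646 − 25 = 16.3646; wedge = 132.875 − 93.6 = 39.275.
Welfare loss = ½ × 16.3646 × 39.275 = 321.36.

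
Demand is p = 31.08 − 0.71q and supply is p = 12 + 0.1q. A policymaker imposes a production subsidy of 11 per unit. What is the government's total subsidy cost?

Competitive equilibrium: 31.08 − 0.71q = 12 + 0.1q → q* = 23.5556, p* = 14.3556.
The subsidy lowers effective supply by 11: p = 1 + 0.1q.
New quantity: 31.08 − 0.71q = 1 + 0.1q → q' = 37.1358.
Total subsidy cost = 11 × 37.1358 = 408.49.

408.49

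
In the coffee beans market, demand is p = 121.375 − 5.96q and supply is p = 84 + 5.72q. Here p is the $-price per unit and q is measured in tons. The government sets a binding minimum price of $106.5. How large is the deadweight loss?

$2.90

Competitive equilibrium: 121.375 − 5.96q = 84 + 5.72q → q* = 3.1999, p* = 102.3035.
At the floor p = 106.5, quantity demanded = (121.375 − 106.5)/5.96 = 2.4958.
Sellers' marginal cost at q' = 2.4958: 84 + 5.72·2.4958 = 98.276.
Δq = 3.1999 − 2.4958 = 0.7041; wedge = 106.5 − 98.276 = 8.224.
DWL = ½ × 0.7041 × 8.224 = $2.90.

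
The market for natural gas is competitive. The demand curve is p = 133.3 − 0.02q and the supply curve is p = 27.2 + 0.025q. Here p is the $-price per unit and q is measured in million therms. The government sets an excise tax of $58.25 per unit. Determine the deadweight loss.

$37700.69 million

Competitive equilibrium: 133.3 − 0.02q = 27.2 + 0.025q → q* = 2357.77778, p* = 86.14444.
With the tax, the buyer price exceeds the seller price by 58.25: (133.3 − 0.02q) − (27.2 + 0.025q) = 58.25 → q' = 1063.33333.
Δq = 2357.77778 − 1063.33333 = 1294.44445; the wedge equals the tax, 58.25.
The triangle = ½ × 1294.44445 × 58.25 = $37700.69 million.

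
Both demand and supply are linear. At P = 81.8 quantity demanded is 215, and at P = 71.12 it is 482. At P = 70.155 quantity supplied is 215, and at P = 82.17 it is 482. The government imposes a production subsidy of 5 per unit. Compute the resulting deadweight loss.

Demand slope = (71.12 − 81.8)/(482 − 215) = −0.04, so P = 90.4 − 0.04Q.
Supply slope = (82.17 − 70.155)/(482 − 215) = 0.045, so P = 60.48 + 0.045Q.
Competitive equilibrium: 90.4 − 0.04Q = 60.48 + 0.045Q → Q* = 352, P* = 76.32.
The subsidy lowers effective supply by 5: P = 55.48 + 0.045Q.
New quantity: 90.4 − 0.04Q = 55.48 + 0.045Q → Q' = 410.8235.
Overproduction ΔQ = 410.8235 − 352 = 58.8235; wedge = subsidy = 5.
The triangle = ½ × 58.8235 × 5 = 147.06.

147.06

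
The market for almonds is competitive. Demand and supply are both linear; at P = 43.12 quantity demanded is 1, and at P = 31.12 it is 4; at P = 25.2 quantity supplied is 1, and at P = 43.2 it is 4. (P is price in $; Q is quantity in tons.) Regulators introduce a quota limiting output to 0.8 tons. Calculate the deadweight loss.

$19.84

Demand slope = (31.12 − 43.12)/(4 − 1) = −4, so P = 47.12 − 4Q.
Supply slope = (43.2 − 25.2)/(4 − 1) = 6, so P = 19.2 + 6Q.
Competitive equilibrium: 47.12 − 4Q = 19.2 + 6Q → Q* = 2.792, P* = 35.952.
At Q = 0.8: demand price = 47.12 − 4·0.8 = 43.92; supply price = 19.2 + 6·0.8 = 24.
ΔQ = 2.792 − 0.8 = 1.992; wedge = 43.92 − 24 = 19.92.
The triangle = ½ × 1.992 × 19.92 = $19.84.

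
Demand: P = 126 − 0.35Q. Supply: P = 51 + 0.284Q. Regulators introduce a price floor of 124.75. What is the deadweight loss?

4172.31

Competitive equilibrium: 126 − 0.35Q = 51 + 0.284Q → Q* = 118.2965, P* = 84.5962.
At the floor P = 124.75, quantity demanded = (126 − 124.75)/0.35 = 3.5714.
Sellers' marginal cost at Q' = 3.5714: 51 + 0.284·3.5714 = 52.0143.
ΔQ = 118.2965 − 3.5714 = 114.7251; wedge = 124.75 − 52.0143 = 72.7357.
DWL = ½ × 114.7251 × 72.7357 = 4172.31.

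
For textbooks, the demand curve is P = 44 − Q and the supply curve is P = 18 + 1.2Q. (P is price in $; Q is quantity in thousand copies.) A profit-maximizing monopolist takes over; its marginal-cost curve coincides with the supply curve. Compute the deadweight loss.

$15 thousand

Competitive equilibrium: 44 − Q = 18 + 1.2Q → Q* = 11.8182, P* = 32.1818.
Marginal revenue: MR = 44 − 2Q. Set MR = MC: 44 − 2Q = 18 + 1.2Q → Q_m = 8.125.
Price P_m = 44 − 1·8.125 = 35.875; MC(Q_m) = 18 + 1.2·8.125 = 27.75.
Competitive Q* = 11.8182, so ΔQ = 3.6932; wedge = 35.875 − 27.75 = 8.125.
The triangle = ½ × 3.6932 × 8.125 = $15 thousand.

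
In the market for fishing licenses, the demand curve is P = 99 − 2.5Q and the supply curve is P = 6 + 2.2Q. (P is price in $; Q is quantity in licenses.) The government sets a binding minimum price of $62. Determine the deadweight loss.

Competitive equilibrium: 99 − 2.5Q = 6 + 2.2Q → Q* = 19.7872, P* = 49.5319.
At the floor P = 62, quantity demanded = (99 − 62)/2.5 = 14.8.
Sellers' marginal cost at Q' = 14.8: 6 + 2.2·14.8 = 38.56.
ΔQ = 19.7872 − 14.8 = 4.9872; wedge = 62 − 38.56 = 23.44.
DWL = ½ × 4.9872 × 23.44 = $58.45.

$58.45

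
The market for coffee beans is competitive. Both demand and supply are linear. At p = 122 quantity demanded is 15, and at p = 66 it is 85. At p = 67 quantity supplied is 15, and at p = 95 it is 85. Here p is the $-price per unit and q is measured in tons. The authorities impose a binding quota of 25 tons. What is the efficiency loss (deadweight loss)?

$770.42

Demand slope = (66 − 122)/(85 − 15) = −0.8, so p = 134 − 0.8q.
Supply slope = (95 − 67)/(85 − 15) = 0.4, so p = 61 + 0.4q.
Competitive equilibrium: 134 − 0.8q = 61 + 0.4q → q* = 60.8333, p* = 85.3333.
At q = 25: demand price = 134 − 0.8·25 = 114; supply price = 61 + 0.4·25 = 71.
Δq = 60.8333 − 25 = 35.8333; wedge = 114 − 71 = 43.
The triangle = ½ × 35.8333 × 43 = $770.42.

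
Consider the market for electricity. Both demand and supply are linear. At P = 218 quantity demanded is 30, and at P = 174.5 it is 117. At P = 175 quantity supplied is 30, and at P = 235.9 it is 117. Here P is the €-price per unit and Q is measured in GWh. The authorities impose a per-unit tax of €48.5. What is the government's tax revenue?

€1232.71

Demand slope = (174.5 − 218)/(117 − 30) = −0.5, so P = 233 − 0.5Q.
Supply slope = (235.9 − 175)/(117 − 30) = 0.7, so P = 154 + 0.7Q.
Competitive equilibrium: 233 − 0.5Q = 154 + 0.7Q → Q* = 65.8333, P* = 200.0833.
With the tax, the buyer price exceeds the seller price by 48.5: (233 − 0.5Q) − (154 + 0.7Q) = 48.5 → Q' = 25.4167.
Tax revenue = 48.5 × 25.4167 = €1232.71.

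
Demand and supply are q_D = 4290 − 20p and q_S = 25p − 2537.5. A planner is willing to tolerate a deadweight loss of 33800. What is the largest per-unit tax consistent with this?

78

In inverse form: demand p = 214.5 − 0.05q, supply p = 101.5 + 0.04q.
Competitive equilibrium: 214.5 − 0.05q = 101.5 + 0.04q → q* = 1255.5556, p* = 151.7222.
A tax t gives Δq = t/0.09 and wedge t, so DWL = t²/0.18.
t²/0.18 = 33800 → t² = 6084 → t = 78.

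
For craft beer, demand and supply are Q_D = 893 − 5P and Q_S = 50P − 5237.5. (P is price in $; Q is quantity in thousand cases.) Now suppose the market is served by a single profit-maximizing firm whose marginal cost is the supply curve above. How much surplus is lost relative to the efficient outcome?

$2810.67 thousand

In inverse form: demand P = 178.6 − 0.2Q, supply P = 104.75 + 0.02Q.
Competitive equilibrium: 178.6 − 0.2Q = 104.75 + 0.02Q → Q* = 335.68182, P* = 111.46364.
Marginal revenue: MR = 178.6 − 0.4Q. Set MR = MC: 178.6 − 0.4Q = 104.75 + 0.02Q → Q_m = 175.83333.
Price P_m = 178.6 − 0.2·175.83333 = 143.43333; MC(Q_m) = 104.75 + 0.02·175.83333 = 108.26667.
Competitive Q* = 335.68182, so ΔQ = 159.84849; wedge = 143.43333 − 108.26667 = 35.16666.
Deadweight loss = ½ × 159.84849 × 35.16666 = $2810.67 thousand.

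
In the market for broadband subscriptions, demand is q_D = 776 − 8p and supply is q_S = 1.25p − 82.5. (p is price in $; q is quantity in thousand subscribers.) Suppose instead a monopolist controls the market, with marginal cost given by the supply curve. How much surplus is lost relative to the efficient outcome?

$7.36 thousand

In inverse form: demand p = 97 − 0.125q, supply p = 66 + 0.8q.
Competitive equilibrium: 97 − 0.125q = 66 + 0.8q → q* = 33.5135, p* = 92.8108.
Marginal revenue: MR = 97 − 0.25q. Set MR = MC: 97 − 0.25q = 66 + 0.8q → q_m = 29.5238.
Price p_m = 97 − 0.125·29.5238 = 93.3095; MC(q_m) = 66 + 0.8·29.5238 = 89.619.
Competitive q* = 33.5135, so Δq = 3.9897; wedge = 93.3095 − 89.619 = 3.6905.
Deadweight loss = ½ × 3.9897 × 3.6905 = $7.36 thousand.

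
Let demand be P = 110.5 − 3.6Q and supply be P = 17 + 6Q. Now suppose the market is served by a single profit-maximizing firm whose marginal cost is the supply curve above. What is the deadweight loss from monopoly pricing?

33.87

Competitive equilibrium: 110.5 − 3.6Q = 17 + 6Q → Q* = 9.7396, P* = 75.4375.
Marginal revenue: MR = 110.5 − 7.2Q. Set MR = MC: 110.5 − 7.2Q = 17 + 6Q → Q_m = 7.0833.
Price P_m = 110.5 − 3.6·7.0833 = 85.0001; MC(Q_m) = 17 + 6·7.0833 = 59.4998.
Competitive Q* = 9.7396, so ΔQ = 2.6563; wedge = 85.0001 − 59.4998 = 25.5003.
DWL = ½ × 2.6563 × 25.5003 = 33.87.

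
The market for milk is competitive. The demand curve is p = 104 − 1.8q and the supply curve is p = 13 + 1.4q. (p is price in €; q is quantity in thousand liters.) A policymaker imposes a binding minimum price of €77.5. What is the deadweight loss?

€300.97 thousand

Competitive equilibrium: 104 − 1.8q = 13 + 1.4q → q* = 28.4375, p* = 52.8125.
At the floor p = 77.5, quantity demanded = (104 − 77.5)/1.8 = 14.7222.
Sellers' marginal cost at q' = 14.7222: 13 + 1.4·14.7222 = 33.6111.
Δq = 28.4375 − 14.7222 = 13.7153; wedge = 77.5 − 33.6111 = 43.8889.
DWL = ½ × 13.7153 × 43.8889 = €300.97 thousand.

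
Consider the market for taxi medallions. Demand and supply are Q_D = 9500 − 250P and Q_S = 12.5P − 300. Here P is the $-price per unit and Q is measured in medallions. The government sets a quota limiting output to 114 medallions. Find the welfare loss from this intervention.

$116.50

In inverse form: demand P = 38 − 0.004Q, supply P = 24 + 0.08Q.
Competitive equilibrium: 38 − 0.004Q = 24 + 0.08Q → Q* = 166.6667, P* = 37.3333.
At Q = 114: demand price = 38 − 0.004·114 = 37.544; supply price = 24 + 0.08·114 = 33.12.
ΔQ = 166.6667 − 114 = 52.6667; wedge = 37.544 − 33.12 = 4.424.
The triangle = ½ × 52.6667 × 4.424 = $116.50.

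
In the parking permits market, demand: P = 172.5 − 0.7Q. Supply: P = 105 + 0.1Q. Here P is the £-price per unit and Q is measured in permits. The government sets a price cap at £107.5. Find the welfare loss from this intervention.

£1410.16

Competitive equilibrium: 172.5 − 0.7Q = 105 + 0.1Q → Q* = 84.375, P* = 113.4375.
At the ceiling P = 107.5, quantity supplied = (107.5 − 105)/0.1 = 25.
Willingness to pay at Q' = 25: 172.5 − 0.7·25 = 155.
ΔQ = 84.375 − 25 = 59.375; wedge = 155 − 107.5 = 47.5.
Deadweight loss = ½ × 59.375 × 47.5 = £1410.16.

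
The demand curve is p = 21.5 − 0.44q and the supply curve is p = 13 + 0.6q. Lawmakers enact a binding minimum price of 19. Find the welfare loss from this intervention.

Competitive equilibrium: 21.5 − 0.44q = 13 + 0.6q → q* = 8.1731, p* = 17.9038.
At the floor p = 19, quantity demanded = (21.5 − 19)/0.44 = 5.6818.
Sellers' marginal cost at q' = 5.6818: 13 + 0.6·5.6818 = 16.4091.
Δq = 8.1731 − 5.6818 = 2.4913; wedge = 19 − 16.4091 = 2.5909.
Deadweight loss = ½ × 2.4913 × 2.5909 = 3.23.

3.23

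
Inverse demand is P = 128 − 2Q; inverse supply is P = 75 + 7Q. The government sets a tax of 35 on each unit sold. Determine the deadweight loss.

68.06

Competitive equilibrium: 128 − 2Q = 75 + 7Q → Q* = 5.8889, P* = 116.2222.
With the tax, the buyer price exceeds the seller price by 35: (128 − 2Q) − (75 + 7Q) = 35 → Q' = 2.
ΔQ = 5.8889 − 2 = 3.8889; the wedge equals the tax, 35.
Deadweight loss = ½ × 3.8889 × 35 = 68.06.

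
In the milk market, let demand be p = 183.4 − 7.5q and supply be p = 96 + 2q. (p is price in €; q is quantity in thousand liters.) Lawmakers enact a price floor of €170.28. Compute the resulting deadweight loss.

€263.68 thousand

Competitive equilibrium: 183.4 − 7.5q = 96 + 2q → q* = 9.2, p* = 114.4.
At the floor p = 170.28, quantity demanded = (183.4 − 170.28)/7.5 = 1.74933.
Sellers' marginal cost at q' = 1.74933: 96 + 2·1.74933 = 99.49866.
Δq = 9.2 − 1.74933 = 7.45067; wedge = 170.28 − 99.49866 = 70.78134.
Welfare loss = ½ × 7.45067 × 70.78134 = €263.68 thousand.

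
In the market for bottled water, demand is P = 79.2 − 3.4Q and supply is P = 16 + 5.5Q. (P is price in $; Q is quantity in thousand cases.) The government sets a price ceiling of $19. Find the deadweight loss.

Competitive equilibrium: 79.2 − 3.4Q = 16 + 5.5Q → Q* = 7.10112, P* = 55.05618.
At the ceiling P = 19, quantity supplied = (19 − 16)/5.5 = 0.54545.
Willingness to pay at Q' = 0.54545: 79.2 − 3.4·0.54545 = 77.34547.
ΔQ = 7.10112 − 0.54545 = 6.55567; wedge = 77.34547 − 19 = 58.34547.
DWL = ½ × 6.55567 × 58.34547 = $191.25 thousand.

$191.25 thousand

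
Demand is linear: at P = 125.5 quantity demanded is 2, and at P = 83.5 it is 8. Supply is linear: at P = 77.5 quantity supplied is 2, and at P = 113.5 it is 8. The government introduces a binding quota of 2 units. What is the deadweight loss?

Demand slope = (83.5 − 125.5)/(8 − 2) = −7, so P = 139.5 − 7Q.
Supply slope = (113.5 − 77.5)/(8 − 2) = 6, so P = 65.5 + 6Q.
Competitive equilibrium: 139.5 − 7Q = 65.5 + 6Q → Q* = 5.6923, P* = 99.6538.
At Q = 2: demand price = 139.5 − 7·2 = 125.5; supply price = 65.5 + 6·2 = 77.5.
ΔQ = 5.6923 − 2 = 3.6923; wedge = 125.5 − 77.5 = 48.
DWL = ½ × 3.6923 × 48 = 88.62.

88.62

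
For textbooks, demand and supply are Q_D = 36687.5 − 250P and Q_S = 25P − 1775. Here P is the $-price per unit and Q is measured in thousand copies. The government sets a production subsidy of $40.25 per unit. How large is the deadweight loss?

In inverse form: demand P = 146.75 − 0.004Q, supply P = 71 + 0.04Q.
Competitive equilibrium: 146.75 − 0.004Q = 71 + 0.04Q → Q* = 1721.5909, P* = 139.8636.
The subsidy lowers effective supply by 40.25: P = 30.75 + 0.04Q.
New quantity: 146.75 − 0.004Q = 30.75 + 0.04Q → Q' = 2636.3636.
Overproduction ΔQ = 2636.3636 − 1721.5909 = 914.7727; wedge = subsidy = 40.25.
Deadweight loss = ½ × 914.7727 × 40.25 = $18409.80 thousand.

$18409.80 thousand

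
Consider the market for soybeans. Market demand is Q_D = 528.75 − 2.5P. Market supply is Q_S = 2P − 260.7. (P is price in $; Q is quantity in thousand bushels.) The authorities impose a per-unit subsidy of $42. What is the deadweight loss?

In inverse form: demand P = 211.5 − 0.4Q, supply P = 130.35 + 0.5Q.
Competitive equilibrium: 211.5 − 0.4Q = 130.35 + 0.5Q → Q* = 90.1667, P* = 175.4333.
The subsidy lowers effective supply by 42: P = 88.35 + 0.5Q.
New quantity: 211.5 − 0.4Q = 88.35 + 0.5Q → Q' = 136.8333.
Overproduction ΔQ = 136.8333 − 90.1667 = 46.6666; wedge = subsidy = 42.
Welfare loss = ½ × 46.6666 × 42 = $980 thousand.

$980 thousand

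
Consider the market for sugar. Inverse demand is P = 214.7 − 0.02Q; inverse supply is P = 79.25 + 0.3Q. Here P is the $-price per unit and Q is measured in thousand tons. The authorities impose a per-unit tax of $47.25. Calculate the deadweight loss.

Competitive equilibrium: 214.7 − 0.02Q = 79.25 + 0.3Q → Q* = 423.2813, P* = 206.2344.
With the tax, the buyer price exceeds the seller price by 47.25: (214.7 − 0.02Q) − (79.25 + 0.3Q) = 47.25 → Q' = 275.625.
ΔQ = 423.2813 − 275.625 = 147.6563; the wedge equals the tax, 47.25.
The triangle = ½ × 147.6563 × 47.25 = $3488.38 thousand.

$3488.38 thousand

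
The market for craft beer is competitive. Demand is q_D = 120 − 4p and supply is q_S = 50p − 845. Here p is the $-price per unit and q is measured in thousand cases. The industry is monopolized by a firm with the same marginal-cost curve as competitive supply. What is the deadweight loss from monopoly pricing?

In inverse form: demand p = 30 − 0.25q, supply p = 16.9 + 0.02q.
Competitive equilibrium: 30 − 0.25q = 16.9 + 0.02q → q* = 48.5185, p* = 17.8704.
Marginal revenue: MR = 30 − 0.5q. Set MR = MC: 30 − 0.5q = 16.9 + 0.02q → q_m = 25.1923.
Price p_m = 30 − 0.25·25.1923 = 23.7019; MC(q_m) = 16.9 + 0.02·25.1923 = 17.4038.
Competitive q* = 48.5185, so Δq = 23.3262; wedge = 23.7019 − 17.4038 = 6.2981.
DWL = ½ × 23.3262 × 6.2981 = $73.46 thousand.

$73.46 thousand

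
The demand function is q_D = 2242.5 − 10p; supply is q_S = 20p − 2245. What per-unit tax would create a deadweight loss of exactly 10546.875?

56.25

In inverse form: demand p = 224.25 − 0.1q, supply p = 112.25 + 0.05q.
Competitive equilibrium: 224.25 − 0.1q = 112.25 + 0.05q → q* = 746.6667, p* = 149.5833.
A tax t gives Δq = t/0.15 and wedge t, so DWL = t²/0.3.
t²/0.3 = 10546.875 → t² = 3164.0625 → t = 56.25.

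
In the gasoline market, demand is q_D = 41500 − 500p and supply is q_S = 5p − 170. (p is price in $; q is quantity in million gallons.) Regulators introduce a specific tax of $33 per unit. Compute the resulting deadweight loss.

$2695.54 million

In inverse form: demand p = 83 − 0.002q, supply p = 34 + 0.2q.
Competitive equilibrium: 83 − 0.002q = 34 + 0.2q → q* = 242.57426, p* = 82.51485.
With the tax, the buyer price exceeds the seller price by 33: (83 − 0.002q) − (34 + 0.2q) = 33 → q' = 79.20792.
Δq = 242.57426 − 79.20792 = 163.36634; the wedge equals the tax, 33.
Deadweight loss = ½ × 163.36634 × 33 = $2695.54 million.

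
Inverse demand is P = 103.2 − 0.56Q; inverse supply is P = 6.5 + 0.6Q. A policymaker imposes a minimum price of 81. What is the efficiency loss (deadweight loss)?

Competitive equilibrium: 103.2 − 0.56Q = 6.5 + 0.6Q → Q* = 83.3621, P* = 56.5172.
At the floor P = 81, quantity demanded = (103.2 − 81)/0.56 = 39.6429.
Sellers' marginal cost at Q' = 39.6429: 6.5 + 0.6·39.6429 = 30.2857.
ΔQ = 83.3621 − 39.6429 = 43.7192; wedge = 81 − 30.2857 = 50.7143.
Welfare loss = ½ × 43.7192 × 50.7143 = 1108.59.

1108.59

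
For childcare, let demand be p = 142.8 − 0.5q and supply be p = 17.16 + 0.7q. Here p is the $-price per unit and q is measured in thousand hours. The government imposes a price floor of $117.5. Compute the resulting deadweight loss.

$1756.086 thousand

Competitive equilibrium: 142.8 − 0.5q = 17.16 + 0.7q → q* = 104.7, p* = 90.45.
At the floor p = 117.5, quantity demanded = (142.8 − 117.5)/0.5 = 50.6.
Sellers' marginal cost at q' = 50.6: 17.16 + 0.7·50.6 = 52.58.
Δq = 104.7 − 50.6 = 54.1; wedge = 117.5 − 52.58 = 64.92.
The triangle = ½ × 54.1 × 64.92 = $1756.086 thousand.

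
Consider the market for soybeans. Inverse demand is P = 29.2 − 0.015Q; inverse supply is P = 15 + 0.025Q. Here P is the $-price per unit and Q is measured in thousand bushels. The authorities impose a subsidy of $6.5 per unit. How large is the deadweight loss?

Competitive equilibrium: 29.2 − 0.015Q = 15 + 0.025Q → Q* = 355, P* = 23.875.
The subsidy lowers effective supply by 6.5: P = 8.5 + 0.025Q.
New quantity: 29.2 − 0.015Q = 8.5 + 0.025Q → Q' = 517.5.
Overproduction ΔQ = 517.5 − 355 = 162.5; wedge = subsidy = 6.5.
Deadweight loss = ½ × 162.5 × 6.5 = $528.125 thousand.

$528.125 thousand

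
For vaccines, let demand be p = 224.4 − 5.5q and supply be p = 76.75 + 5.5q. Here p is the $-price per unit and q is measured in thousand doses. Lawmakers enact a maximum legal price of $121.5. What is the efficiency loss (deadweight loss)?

Competitive equilibrium: 224.4 − 5.5q = 76.75 + 5.5q → q* = 13.4227, p* = 150.575.
At the ceiling p = 121.5, quantity supplied = (121.5 − 76.75)/5.5 = 8.1364.
Willingness to pay at q' = 8.1364: 224.4 − 5.5·8.1364 = 179.6498.
Δq = 13.4227 − 8.1364 = 5.2863; wedge = 179.6498 − 121.5 = 58.1498.
Deadweight loss = ½ × 5.2863 × 58.1498 = $153.70 thousand.

$153.70 thousand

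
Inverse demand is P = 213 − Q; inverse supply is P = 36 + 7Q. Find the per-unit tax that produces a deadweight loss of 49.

28

Competitive equilibrium: 213 − Q = 36 + 7Q → Q* = 22.125, P* = 190.875.
A tax t gives ΔQ = t/8 and wedge t, so DWL = t²/16.
t²/16 = 49 → t² = 784 → t = 28.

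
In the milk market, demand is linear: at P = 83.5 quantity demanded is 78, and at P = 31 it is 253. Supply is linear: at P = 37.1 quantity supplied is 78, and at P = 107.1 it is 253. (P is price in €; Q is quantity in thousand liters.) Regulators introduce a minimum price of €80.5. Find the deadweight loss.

Demand slope = (31 − 83.5)/(253 − 78) = −0.3, so P = 106.9 − 0.3Q.
Supply slope = (107.1 − 37.1)/(253 − 78) = 0.4, so P = 5.9 + 0.4Q.
Competitive equilibrium: 106.9 − 0.3Q = 5.9 + 0.4Q → Q* = 144.2857, P* = 63.6143.
At the floor P = 80.5, quantity demanded = (106.9 − 80.5)/0.3 = 88.
Sellers' marginal cost at Q' = 88: 5.9 + 0.4·88 = 41.1.
ΔQ = 144.2857 − 88 = 56.2857; wedge = 80.5 − 41.1 = 39.4.
Deadweight loss = ½ × 56.2857 × 39.4 = €1108.83 thousand.

€1108.83 thousand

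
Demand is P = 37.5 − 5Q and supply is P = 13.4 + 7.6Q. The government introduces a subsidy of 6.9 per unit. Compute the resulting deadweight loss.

Competitive equilibrium: 37.5 − 5Q = 13.4 + 7.6Q → Q* = 1.9127, P* = 27.9365.
The subsidy lowers effective supply by 6.9: P = 6.5 + 7.6Q.
New quantity: 37.5 − 5Q = 6.5 + 7.6Q → Q' = 2.4603.
Overproduction ΔQ = 2.4603 − 1.9127 = 0.5476; wedge = subsidy = 6.9.
Deadweight loss = ½ × 0.5476 × 6.9 = 1.89.

1.89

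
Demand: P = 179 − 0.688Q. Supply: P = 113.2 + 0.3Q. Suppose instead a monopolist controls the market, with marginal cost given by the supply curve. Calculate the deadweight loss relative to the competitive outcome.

369.23

Competitive equilibrium: 179 − 0.688Q = 113.2 + 0.3Q → Q* = 66.5992, P* = 133.1798.
Marginal revenue: MR = 179 − 1.376Q. Set MR = MC: 179 − 1.376Q = 113.2 + 0.3Q → Q_m = 39.2601.
Price P_m = 179 − 0.688·39.2601 = 151.9891; MC(Q_m) = 113.2 + 0.3·39.2601 = 124.978.
Competitive Q* = 66.5992, so ΔQ = 27.3391; wedge = 151.9891 − 124.978 = 27.0111.
Deadweight loss = ½ × 27.3391 × 27.0111 = 369.23.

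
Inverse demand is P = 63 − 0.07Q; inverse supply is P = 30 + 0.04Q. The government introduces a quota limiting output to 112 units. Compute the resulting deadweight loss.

1943.92

Competitive equilibrium: 63 − 0.07Q = 30 + 0.04Q → Q* = 300, P* = 42.
At Q = 112: demand price = 63 − 0.07·112 = 55.16; supply price = 30 + 0.04·112 = 34.48.
ΔQ = 300 − 112 = 188; wedge = 55.16 − 34.48 = 20.68.
Welfare loss = ½ × 188 × 20.68 = 1943.92.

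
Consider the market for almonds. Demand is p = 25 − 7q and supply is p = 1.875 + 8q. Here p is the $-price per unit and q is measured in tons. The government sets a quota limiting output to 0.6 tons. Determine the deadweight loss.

$6.65

Competitive equilibrium: 25 − 7q = 1.875 + 8q → q* = 1.5417, p* = 14.2083.
At q = 0.6: demand price = 25 − 7·0.6 = 20.8; supply price = 1.875 + 8·0.6 = 6.675.
Δq = 1.5417 − 0.6 = 0.9417; wedge = 20.8 − 6.675 = 14.125.
Welfare loss = ½ × 0.9417 × 14.125 = $6.65.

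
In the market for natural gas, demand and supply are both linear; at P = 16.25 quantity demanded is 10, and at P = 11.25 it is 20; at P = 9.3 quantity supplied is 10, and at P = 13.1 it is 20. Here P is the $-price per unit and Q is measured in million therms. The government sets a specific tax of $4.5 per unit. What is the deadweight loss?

$11.51 million

Demand slope = (11.25 − 16.25)/(20 − 10) = −0.5, so P = 21.25 − 0.5Q.
Supply slope = (13.1 − 9.3)/(20 − 10) = 0.38, so P = 5.5 + 0.38Q.
Competitive equilibrium: 21.25 − 0.5Q = 5.5 + 0.38Q → Q* = 17.8977, P* = 12.3011.
With the tax, the buyer price exceeds the seller price by 4.5: (21.25 − 0.5Q) − (5.5 + 0.38Q) = 4.5 → Q' = 12.7841.
ΔQ = 17.8977 − 12.7841 = 5.1136; the wedge equals the tax, 4.5.
The triangle = ½ × 5.1136 × 4.5 = $11.51 million.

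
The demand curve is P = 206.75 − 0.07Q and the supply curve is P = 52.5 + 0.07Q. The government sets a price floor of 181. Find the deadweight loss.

37705.58

Competitive equilibrium: 206.75 − 0.07Q = 52.5 + 0.07Q → Q* = 1101.7857, P* = 129.625.
At the floor P = 181, quantity demanded = (206.75 − 181)/0.07 = 367.8571.
Sellers' marginal cost at Q' = 367.8571: 52.5 + 0.07·367.8571 = 78.25.
ΔQ = 1101.7857 − 367.8571 = 733.9286; wedge = 181 − 78.25 = 102.75.
DWL = ½ × 733.9286 × 102.75 = 37705.58.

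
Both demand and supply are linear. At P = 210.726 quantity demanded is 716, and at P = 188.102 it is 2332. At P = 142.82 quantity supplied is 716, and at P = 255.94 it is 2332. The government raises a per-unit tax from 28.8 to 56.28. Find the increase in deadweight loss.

Demand slope = (188.102 − 210.726)/(2332 − 716) = −0.014, so P = 220.75 − 0.014Q.
Supply slope = (255.94 − 142.82)/(2332 − 716) = 0.07, so P = 92.7 + 0.07Q.
Competitive equilibrium: 220.75 − 0.014Q = 92.7 + 0.07Q → Q* = 1524.4048, P* = 199.4083.
For a per-unit tax t: ΔQ = t/0.084, so DWL = ½·t·(t/0.084) = t²/0.168.
At t = 28.8: DWL = 4937.143. At t = 56.28: DWL = 18853.8.
Increase = 18853.8 − 4937.143 = 13916.66.

13916.66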